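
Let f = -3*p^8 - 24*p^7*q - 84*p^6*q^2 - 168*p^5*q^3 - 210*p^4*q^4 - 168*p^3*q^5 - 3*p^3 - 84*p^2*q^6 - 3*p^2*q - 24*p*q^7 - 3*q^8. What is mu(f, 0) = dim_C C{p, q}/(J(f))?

9

The Hessian of f at 0 has rank 0. Corank 2; j^3 = -3*p^2*(p + q) has shape L^2 M (L != M), so D-series; mu = 9 gives D_9.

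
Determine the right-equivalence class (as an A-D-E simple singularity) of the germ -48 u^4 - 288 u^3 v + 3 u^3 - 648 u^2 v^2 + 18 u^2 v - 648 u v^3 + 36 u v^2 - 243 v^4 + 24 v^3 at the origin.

E_6

The Hessian of f at 0 has rank 0. Corank 2; j^3 = 3*(u + 2*v)^3 is a perfect cube, so E-series; the 4-jet and mu = 6 give E_6.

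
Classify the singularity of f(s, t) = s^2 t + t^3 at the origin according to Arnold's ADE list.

D_4

The Hessian of f at 0 is [[0, 0], [0, 0]] with rank 0, so corank 2. A Groebner basis of the Jacobian ideal J(f) in C{s,t} is {t^3, s^2 + 3*t^2, s*t}; counting standard monomials gives mu = 4. Corank 2; j^3 = t*(s^2 + t^2) splits into three distinct lines over C (the quadratic factor has nonzero discriminant), so D_4.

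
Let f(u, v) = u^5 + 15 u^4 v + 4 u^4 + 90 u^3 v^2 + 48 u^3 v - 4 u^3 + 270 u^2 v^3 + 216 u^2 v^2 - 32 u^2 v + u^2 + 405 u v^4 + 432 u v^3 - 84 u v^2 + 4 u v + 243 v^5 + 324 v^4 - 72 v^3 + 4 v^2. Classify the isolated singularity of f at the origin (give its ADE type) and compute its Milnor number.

The Hessian of f at 0 has rank 1. Corank 1: A-series; mu = 4 gives A_4.

Type A4, Milnor number mu = 4.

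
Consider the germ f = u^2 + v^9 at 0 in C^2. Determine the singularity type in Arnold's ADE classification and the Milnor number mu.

Type A_{8}, Milnor number mu = 8.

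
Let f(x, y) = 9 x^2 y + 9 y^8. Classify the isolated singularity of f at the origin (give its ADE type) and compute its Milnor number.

Type D_9, Milnor number mu = 9.

The Hessian of f at 0 has rank 0. Corank 2; j^3 = 9*x^2*y has shape L^2 M (L != M), so D-series; mu = 9 gives D_9.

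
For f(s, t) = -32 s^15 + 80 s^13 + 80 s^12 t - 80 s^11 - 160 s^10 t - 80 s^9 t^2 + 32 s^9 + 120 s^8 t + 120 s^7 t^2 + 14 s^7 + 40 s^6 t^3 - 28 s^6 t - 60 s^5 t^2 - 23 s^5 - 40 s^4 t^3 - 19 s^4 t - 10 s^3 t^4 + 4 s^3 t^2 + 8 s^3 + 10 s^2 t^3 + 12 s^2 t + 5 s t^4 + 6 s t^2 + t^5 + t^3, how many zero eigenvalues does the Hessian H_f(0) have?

2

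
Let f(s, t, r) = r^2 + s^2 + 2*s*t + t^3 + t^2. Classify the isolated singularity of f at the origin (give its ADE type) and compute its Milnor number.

The Hessian of f at 0 is [[2, 2, 0], [2, 2, 0], [0, 0, 2]] with rank 2, so corank 1. A Groebner basis of the Jacobian ideal J(f) in C{s,t,r} is {t^2, s + t, r}; counting standard monomials gives mu = 2. Corank 1: A-series; mu = 2 gives A_2.

Type A2, Milnor number mu = 2.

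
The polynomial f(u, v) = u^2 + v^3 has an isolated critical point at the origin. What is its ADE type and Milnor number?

The Hessian of f at 0 is [[2, 0], [0, 0]] with rank 1, so corank 1. A Groebner basis of the Jacobian ideal J(f) in C{u,v} is {v^2, u}; counting standard monomials gives mu = 2. Corank 1: A-series; mu = 2 gives A_2.

Type A_{2}, Milnor number mu = 2.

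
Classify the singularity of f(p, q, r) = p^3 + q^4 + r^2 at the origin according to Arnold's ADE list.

E6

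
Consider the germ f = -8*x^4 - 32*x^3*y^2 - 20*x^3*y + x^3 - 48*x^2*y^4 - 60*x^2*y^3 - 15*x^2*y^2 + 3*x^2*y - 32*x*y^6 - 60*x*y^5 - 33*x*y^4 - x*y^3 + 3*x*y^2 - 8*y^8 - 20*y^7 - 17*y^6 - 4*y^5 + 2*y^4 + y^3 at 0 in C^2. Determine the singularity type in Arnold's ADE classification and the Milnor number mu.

Type E_{7}, Milnor number mu = 7.

The Hessian of f at 0 is [[0, 0], [0, 0]] with rank 0, so corank 2. A Groebner basis of the Jacobian ideal J(f) in C{x,y} is {-3*x^2/7 - 6*x*y/7 + y^4 - y^3/7 - 3*y^2/7, x^3 + 18*x^2/7 + 36*x*y/7 + 13*y^3/7 + 18*y^2/7, x^2*y - 13*x^2/7 - 26*x*y/7 - 34*y^3/21 - 13*y^2/7, x^2 + x*y^2 + 2*x*y + 4*y^3/3 + y^2}; counting standard monomials gives mu = 7. Corank 2; j^3 = (x + y)^3 is a perfect cube, so E-series; the 4-jet and mu = 7 give E_7.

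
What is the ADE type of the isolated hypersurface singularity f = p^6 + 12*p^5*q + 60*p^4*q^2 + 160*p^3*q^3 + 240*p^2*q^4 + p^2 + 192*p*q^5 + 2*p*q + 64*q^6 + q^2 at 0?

A_{5}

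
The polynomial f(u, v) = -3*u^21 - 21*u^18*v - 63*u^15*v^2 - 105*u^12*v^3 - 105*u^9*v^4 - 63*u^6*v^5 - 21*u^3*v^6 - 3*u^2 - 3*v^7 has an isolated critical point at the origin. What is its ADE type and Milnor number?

The Hessian of f at 0 has rank 1. Corank 1: A-series; mu = 6 gives A_6.

Type A_{6}, Milnor number mu = 6.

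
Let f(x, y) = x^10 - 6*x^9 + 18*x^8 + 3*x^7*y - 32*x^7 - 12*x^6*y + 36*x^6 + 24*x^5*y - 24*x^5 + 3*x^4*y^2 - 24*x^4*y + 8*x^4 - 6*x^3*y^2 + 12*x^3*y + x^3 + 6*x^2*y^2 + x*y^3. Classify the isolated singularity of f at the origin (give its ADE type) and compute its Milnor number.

Type E7, Milnor number mu = 7.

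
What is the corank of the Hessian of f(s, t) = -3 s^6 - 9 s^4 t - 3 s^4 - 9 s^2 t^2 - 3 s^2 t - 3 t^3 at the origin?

2

Hessian at 0 has rank 0.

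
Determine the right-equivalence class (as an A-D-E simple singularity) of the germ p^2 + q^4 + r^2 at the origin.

A_3

The Hessian of f at 0 is [[2, 0, 0], [0, 0, 0], [0, 0, 2]] with rank 2, so corank 1. A Groebner basis of the Jacobian ideal J(f) in C{p,q,r} is {q^3, p, r}; counting standard monomials gives mu = 3. Corank 1: A-series; mu = 3 gives A_3.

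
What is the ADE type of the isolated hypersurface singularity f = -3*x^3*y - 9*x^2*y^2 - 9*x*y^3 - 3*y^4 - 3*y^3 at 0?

The Hessian of f at 0 has rank 0. Corank 2; j^3 = -3*y^3 is a perfect cube, so E-series; the 4-jet and mu = 7 give E_7.

E_7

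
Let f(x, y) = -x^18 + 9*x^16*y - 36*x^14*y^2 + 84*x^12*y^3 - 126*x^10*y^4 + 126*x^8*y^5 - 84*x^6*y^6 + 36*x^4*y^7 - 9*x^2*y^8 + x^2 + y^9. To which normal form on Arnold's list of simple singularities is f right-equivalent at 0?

The Hessian of f at 0 has rank 1. Corank 1: A-series; mu = 8 gives A_8.

A_8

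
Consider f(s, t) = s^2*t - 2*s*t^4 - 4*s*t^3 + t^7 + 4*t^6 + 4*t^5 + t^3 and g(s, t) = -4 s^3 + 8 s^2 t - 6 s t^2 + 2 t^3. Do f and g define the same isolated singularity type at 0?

Yes.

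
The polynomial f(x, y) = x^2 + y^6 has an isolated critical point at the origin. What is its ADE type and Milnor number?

The Hessian of f at 0 has rank 1. Corank 1: A-series; mu = 5 gives A_5.

Type A5, Milnor number mu = 5.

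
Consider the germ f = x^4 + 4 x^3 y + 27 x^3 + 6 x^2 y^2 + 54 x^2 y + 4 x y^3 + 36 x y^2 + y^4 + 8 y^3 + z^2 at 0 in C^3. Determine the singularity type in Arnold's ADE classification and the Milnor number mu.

The Hessian of f at 0 has rank 1. Corank 2; j^3 = (3*x + 2*y)^3 is a perfect cube, so E-series; the 4-jet and mu = 6 give E_6.

Type E6, Milnor number mu = 6.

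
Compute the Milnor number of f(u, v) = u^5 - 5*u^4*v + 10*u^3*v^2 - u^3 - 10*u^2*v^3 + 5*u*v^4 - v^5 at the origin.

8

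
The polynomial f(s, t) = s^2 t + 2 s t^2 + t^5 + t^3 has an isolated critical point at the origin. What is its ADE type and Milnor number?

Type D_6, Milnor number mu = 6.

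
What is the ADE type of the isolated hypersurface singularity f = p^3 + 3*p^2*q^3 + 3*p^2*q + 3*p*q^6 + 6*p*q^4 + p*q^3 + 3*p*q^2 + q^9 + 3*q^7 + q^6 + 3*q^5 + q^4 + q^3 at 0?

E_7

The Hessian of f at 0 is [[0, 0], [0, 0]] with rank 0, so corank 2. A Groebner basis of the Jacobian ideal J(f) in C{p,q} is {p^3 + 3*p^2*q + 6*p^2 + 12*p*q + 6*q^2, -3*p^2 + p*q^2 - 6*p*q - 3*q^2, 3*p^2 + 6*p*q + q^3 + 3*q^2}; counting standard monomials gives mu = 7. Corank 2; j^3 = (p + q)^3 is a perfect cube, so E-series; the 4-jet and mu = 7 give E_7.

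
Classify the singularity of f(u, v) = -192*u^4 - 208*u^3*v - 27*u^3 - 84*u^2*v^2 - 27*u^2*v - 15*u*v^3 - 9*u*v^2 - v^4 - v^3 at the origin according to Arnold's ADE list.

E7

The Hessian of f at 0 is [[0, 0], [0, 0]] with rank 0, so corank 2. A Groebner basis of the Jacobian ideal J(f) in C{u,v} is {19683*u^2/16 + 6561*u*v/8 + v^4 - 27*v^3/16 + 2187*v^2/16, u^3 + 189*u^2/16 + 63*u*v/8 + v^3/48 + 21*v^2/16, u^2*v - 405*u^2/16 - 135*u*v/8 - 11*v^3/144 - 45*v^2/16, 81*u^2/2 + u*v^2 + 27*u*v + 5*v^3/18 + 9*v^2/2}; counting standard monomials gives mu = 7. Corank 2; j^3 = -(3*u + v)^3 is a perfect cube, so E-series; the 4-jet and mu = 7 give E_7.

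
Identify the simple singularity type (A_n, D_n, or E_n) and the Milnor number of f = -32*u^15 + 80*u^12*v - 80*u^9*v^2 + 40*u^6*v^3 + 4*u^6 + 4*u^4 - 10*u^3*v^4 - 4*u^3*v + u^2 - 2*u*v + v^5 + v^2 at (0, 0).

The Hessian of f at 0 is [[2, -2], [-2, 2]] with rank 1, so corank 1. A Groebner basis of the Jacobian ideal J(f) in C{u,v} is {u/2 + v^3 - v/2, u^2 - v^2, u*v - v^2}; counting standard monomials gives mu = 4. Corank 1: A-series; mu = 4 gives A_4.

Type A_{4}, Milnor number mu = 4.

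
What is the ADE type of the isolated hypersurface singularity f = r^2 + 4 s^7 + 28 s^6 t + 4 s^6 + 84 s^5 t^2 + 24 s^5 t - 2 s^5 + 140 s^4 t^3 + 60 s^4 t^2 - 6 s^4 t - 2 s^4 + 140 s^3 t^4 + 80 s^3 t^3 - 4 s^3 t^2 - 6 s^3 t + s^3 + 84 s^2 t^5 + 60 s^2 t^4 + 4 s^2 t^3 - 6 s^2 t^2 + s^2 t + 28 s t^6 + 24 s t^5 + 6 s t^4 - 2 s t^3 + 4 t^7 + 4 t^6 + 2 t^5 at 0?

The Hessian of f at 0 is [[0, 0, 0], [0, 0, 0], [0, 0, 2]] with rank 1, so corank 2. A Groebner basis of the Jacobian ideal J(f) in C{s,t,r} is {s^3, s^2*t, s^2/4 + s*t^2, -9*s^2/4 - s*t + t^3, r}; counting standard monomials gives mu = 6. Corank 2; j^3 = s^2*(s + t) has shape L^2 M (L != M), so D-series; mu = 6 gives D_6.

D_{6}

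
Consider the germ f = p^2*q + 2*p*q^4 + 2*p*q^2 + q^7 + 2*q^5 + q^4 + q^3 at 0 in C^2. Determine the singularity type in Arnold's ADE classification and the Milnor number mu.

The Hessian of f at 0 has rank 0. Corank 2; j^3 = q*(p + q)^2 has shape L^2 M (L != M), so D-series; mu = 5 gives D_5.

Type D_{5}, Milnor number mu = 5.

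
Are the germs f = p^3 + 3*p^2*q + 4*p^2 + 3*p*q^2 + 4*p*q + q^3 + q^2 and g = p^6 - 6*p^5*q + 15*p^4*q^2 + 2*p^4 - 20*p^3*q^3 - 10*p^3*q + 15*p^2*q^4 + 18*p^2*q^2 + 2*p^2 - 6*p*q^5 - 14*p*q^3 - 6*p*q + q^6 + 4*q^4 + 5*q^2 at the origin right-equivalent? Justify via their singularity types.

No.

The Hessian of f at 0 has rank 1. Corank 1: A-series; mu = 2 gives A_2. The Hessian of g at 0 has rank 2. Corank 0: nondegenerate Morse point, so A_1. f is A_2 but g is A_1, hence not right-equivalent.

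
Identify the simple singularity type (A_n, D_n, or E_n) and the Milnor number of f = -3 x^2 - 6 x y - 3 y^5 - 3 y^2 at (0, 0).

The Hessian of f at 0 is [[-6, -6], [-6, -6]] with rank 1, so corank 1. A Groebner basis of the Jacobian ideal J(f) in C{x,y} is {y^4, x + y}; counting standard monomials gives mu = 4. Corank 1: A-series; mu = 4 gives A_4.

Type A_{4}, Milnor number mu = 4.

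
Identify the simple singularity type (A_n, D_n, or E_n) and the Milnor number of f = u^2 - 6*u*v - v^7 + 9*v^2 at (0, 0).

Type A6, Milnor number mu = 6.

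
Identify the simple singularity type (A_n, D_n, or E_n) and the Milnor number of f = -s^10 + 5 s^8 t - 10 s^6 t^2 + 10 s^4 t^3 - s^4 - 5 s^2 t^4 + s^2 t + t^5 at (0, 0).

The Hessian of f at 0 is [[0, 0], [0, 0]] with rank 0, so corank 2. A Groebner basis of the Jacobian ideal J(f) in C{s,t} is {s^2/5 + t^4, s^3, s*t}; counting standard monomials gives mu = 6. Corank 2; j^3 = s^2*t has shape L^2 M (L != M), so D-series; mu = 6 gives D_6.

Type D_{6}, Milnor number mu = 6.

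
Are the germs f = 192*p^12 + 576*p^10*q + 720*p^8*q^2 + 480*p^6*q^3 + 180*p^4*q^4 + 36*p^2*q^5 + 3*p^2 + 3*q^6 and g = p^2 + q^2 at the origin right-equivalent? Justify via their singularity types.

No.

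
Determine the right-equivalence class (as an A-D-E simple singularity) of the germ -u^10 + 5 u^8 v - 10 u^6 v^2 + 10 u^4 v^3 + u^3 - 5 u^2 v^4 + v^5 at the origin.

The Hessian of f at 0 has rank 0. Corank 2; j^3 = u^3 is a perfect cube, so E-series; the 5-jet and mu = 8 give E_8.

E_{8}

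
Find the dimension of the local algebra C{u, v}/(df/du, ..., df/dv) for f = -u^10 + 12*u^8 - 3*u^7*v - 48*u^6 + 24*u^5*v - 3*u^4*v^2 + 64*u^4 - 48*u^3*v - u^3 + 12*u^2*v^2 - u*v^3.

7

The Hessian of f at 0 has rank 0. Corank 2; j^3 = -u^3 is a perfect cube, so E-series; the 4-jet and mu = 7 give E_7.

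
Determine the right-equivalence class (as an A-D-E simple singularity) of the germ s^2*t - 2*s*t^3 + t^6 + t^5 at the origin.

D7

The Hessian of f at 0 has rank 0. Corank 2; j^3 = s^2*t has shape L^2 M (L != M), so D-series; mu = 7 gives D_7.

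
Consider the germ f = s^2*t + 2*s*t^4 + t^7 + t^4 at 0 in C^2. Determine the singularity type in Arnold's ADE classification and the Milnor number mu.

Type D_{5}, Milnor number mu = 5.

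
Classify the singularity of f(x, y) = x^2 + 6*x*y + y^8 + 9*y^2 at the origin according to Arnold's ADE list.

A_7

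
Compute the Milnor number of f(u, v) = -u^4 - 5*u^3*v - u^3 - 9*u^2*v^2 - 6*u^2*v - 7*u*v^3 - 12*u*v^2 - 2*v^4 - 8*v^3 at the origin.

The Hessian of f at 0 is [[0, 0], [0, 0]] with rank 0, so corank 2. A Groebner basis of the Jacobian ideal J(f) in C{u,v} is {3*u^2 + 12*u*v + v^4 - v^3 + 12*v^2, u^3 + 18*u^2 + 72*u*v + 2*v^3 + 72*v^2, u^2*v - 7*u^2 - 28*u*v - 5*v^3/3 - 28*v^2, 2*u^2 + u*v^2 + 8*u*v + 4*v^3/3 + 8*v^2}; counting standard monomials gives mu = 7. Corank 2; j^3 = -(u + 2*v)^3 is a perfect cube, so E-series; the 4-jet and mu = 7 give E_7.

7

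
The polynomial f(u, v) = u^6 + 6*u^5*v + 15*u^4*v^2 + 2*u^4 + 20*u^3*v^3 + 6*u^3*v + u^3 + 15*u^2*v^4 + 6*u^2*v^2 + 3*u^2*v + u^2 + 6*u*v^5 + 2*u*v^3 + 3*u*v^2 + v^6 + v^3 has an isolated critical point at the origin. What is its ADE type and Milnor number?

The Hessian of f at 0 is [[2, 0], [0, 0]] with rank 1, so corank 1. A Groebner basis of the Jacobian ideal J(f) in C{u,v} is {v^2, u}; counting standard monomials gives mu = 2. Corank 1: A-series; mu = 2 gives A_2.

Type A2, Milnor number mu = 2.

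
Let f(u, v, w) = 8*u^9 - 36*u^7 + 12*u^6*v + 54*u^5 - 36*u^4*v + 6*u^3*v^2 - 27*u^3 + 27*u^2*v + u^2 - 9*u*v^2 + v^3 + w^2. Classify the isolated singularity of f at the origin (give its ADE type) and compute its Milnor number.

Type A_{2}, Milnor number mu = 2.

The Hessian of f at 0 is [[2, 0, 0], [0, 0, 0], [0, 0, 2]] with rank 2, so corank 1. A Groebner basis of the Jacobian ideal J(f) in C{u,v,w} is {v^2, u, w}; counting standard monomials gives mu = 2. Corank 1: A-series; mu = 2 gives A_2.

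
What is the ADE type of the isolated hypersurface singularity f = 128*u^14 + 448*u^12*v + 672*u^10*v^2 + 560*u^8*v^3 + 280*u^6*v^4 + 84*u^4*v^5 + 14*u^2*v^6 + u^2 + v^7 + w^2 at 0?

A_6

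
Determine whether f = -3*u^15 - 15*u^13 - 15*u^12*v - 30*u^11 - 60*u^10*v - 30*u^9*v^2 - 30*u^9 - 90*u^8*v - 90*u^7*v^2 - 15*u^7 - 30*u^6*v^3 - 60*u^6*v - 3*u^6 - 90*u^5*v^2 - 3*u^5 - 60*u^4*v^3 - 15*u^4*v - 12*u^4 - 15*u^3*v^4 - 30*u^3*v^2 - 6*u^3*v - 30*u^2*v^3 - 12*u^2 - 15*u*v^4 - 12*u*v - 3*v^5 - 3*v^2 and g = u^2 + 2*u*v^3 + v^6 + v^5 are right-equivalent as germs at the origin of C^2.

Yes.

The Hessian of f at 0 is [[-24, -12], [-12, -6]] with rank 1, so corank 1. A Groebner basis of the Jacobian ideal J(f) in C{u,v} is {-16*u + v^3 - 8*v, u^2 - v^2/4, u*v + v^2/2}; counting standard monomials gives mu = 4. Corank 1: A-series; mu = 4 gives A_4. The Hessian of g at 0 is [[2, 0], [0, 0]] with rank 1, so corank 1. A Groebner basis of the Jacobian ideal J(g) in C{u,v} is {u + v^3, u^2, u*v}; counting standard monomials gives mu = 4. Corank 1: A-series; mu = 4 gives A_4. Both have type A_4, hence right-equivalent.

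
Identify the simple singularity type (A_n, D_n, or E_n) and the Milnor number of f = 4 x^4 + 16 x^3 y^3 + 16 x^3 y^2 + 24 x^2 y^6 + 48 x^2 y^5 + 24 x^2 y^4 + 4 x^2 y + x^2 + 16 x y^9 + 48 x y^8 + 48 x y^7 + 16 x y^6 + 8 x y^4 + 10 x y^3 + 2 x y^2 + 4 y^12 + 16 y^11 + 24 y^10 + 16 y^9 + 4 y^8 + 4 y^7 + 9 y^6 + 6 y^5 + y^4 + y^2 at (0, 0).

The Hessian of f at 0 is [[2, 0], [0, 2]] with rank 2, so corank 0. A Groebner basis of the Jacobian ideal J(f) in C{x,y} is {x, y}; counting standard monomials gives mu = 1. Corank 0: nondegenerate Morse point, so A_1.

Type A_1, Milnor number mu = 1.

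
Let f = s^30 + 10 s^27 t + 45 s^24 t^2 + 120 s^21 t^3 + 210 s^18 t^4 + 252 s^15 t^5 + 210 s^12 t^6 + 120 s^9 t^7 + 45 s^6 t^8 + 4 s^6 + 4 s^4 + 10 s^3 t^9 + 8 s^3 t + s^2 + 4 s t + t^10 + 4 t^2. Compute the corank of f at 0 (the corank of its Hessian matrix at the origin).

1

Hessian at 0 has rank 1.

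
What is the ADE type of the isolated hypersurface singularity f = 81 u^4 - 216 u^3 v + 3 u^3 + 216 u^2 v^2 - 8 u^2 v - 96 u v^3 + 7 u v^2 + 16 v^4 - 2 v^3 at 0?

D_5

The Hessian of f at 0 is [[0, 0], [0, 0]] with rank 0, so corank 2. A Groebner basis of the Jacobian ideal J(f) in C{u,v} is {u*v^2 - u*v/12 + v^2/12, -u*v/12 + v^3 + v^2/12, u^2 - 5*u*v/3 + 2*v^2/3}; counting standard monomials gives mu = 5. Corank 2; j^3 = (u - v)^2*(3*u - 2*v) has shape L^2 M (L != M), so D-series; mu = 5 gives D_5.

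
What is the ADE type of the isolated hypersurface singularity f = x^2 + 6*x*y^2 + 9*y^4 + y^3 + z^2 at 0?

The Hessian of f at 0 is [[2, 0, 0], [0, 0, 0], [0, 0, 2]] with rank 2, so corank 1. A Groebner basis of the Jacobian ideal J(f) in C{x,y,z} is {y^2, x, z}; counting standard monomials gives mu = 2. Corank 1: A-series; mu = 2 gives A_2.

A2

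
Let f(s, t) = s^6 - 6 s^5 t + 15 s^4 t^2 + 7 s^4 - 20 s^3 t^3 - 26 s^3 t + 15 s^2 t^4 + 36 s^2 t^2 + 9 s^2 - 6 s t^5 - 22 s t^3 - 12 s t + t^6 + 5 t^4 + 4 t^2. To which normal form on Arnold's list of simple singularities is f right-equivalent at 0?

The Hessian of f at 0 has rank 1. Corank 1: A-series; mu = 3 gives A_3.

A3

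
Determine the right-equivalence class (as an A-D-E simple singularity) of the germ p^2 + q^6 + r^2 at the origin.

A_5

The Hessian of f at 0 is [[2, 0, 0], [0, 0, 0], [0, 0, 2]] with rank 2, so corank 1. A Groebner basis of the Jacobian ideal J(f) in C{p,q,r} is {q^5, p, r}; counting standard monomials gives mu = 5. Corank 1: A-series; mu = 5 gives A_5.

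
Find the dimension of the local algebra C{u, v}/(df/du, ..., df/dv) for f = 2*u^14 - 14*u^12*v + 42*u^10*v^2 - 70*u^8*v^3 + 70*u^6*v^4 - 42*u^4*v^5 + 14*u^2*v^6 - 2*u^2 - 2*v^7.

6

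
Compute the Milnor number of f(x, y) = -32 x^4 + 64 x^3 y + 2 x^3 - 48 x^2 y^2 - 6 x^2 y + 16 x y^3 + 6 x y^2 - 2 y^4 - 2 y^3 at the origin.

6

The Hessian of f at 0 is [[0, 0], [0, 0]] with rank 0, so corank 2. A Groebner basis of the Jacobian ideal J(f) in C{x,y} is {y^4, x*y^2 - 5*y^3/6, x^2 - 2*x*y + y^2}; counting standard monomials gives mu = 6. Corank 2; j^3 = 2*(x - y)^3 is a perfect cube, so E-series; the 4-jet and mu = 6 give E_6.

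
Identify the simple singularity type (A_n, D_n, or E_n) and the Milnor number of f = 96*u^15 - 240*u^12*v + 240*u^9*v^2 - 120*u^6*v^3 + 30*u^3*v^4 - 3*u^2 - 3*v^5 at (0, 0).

Type A4, Milnor number mu = 4.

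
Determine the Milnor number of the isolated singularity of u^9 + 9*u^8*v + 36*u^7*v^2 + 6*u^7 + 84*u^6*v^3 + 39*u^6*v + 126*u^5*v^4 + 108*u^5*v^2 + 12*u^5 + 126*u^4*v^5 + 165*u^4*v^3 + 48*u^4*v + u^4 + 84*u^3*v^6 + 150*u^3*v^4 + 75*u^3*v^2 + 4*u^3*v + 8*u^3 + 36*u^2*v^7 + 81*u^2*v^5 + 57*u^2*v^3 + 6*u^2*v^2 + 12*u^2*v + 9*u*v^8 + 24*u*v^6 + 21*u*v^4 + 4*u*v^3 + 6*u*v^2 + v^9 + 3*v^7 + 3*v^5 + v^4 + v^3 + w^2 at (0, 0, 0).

The Hessian of f at 0 has rank 1. Corank 2; j^3 = (2*u + v)^3 is a perfect cube, so E-series; the 4-jet and mu = 6 give E_6.

6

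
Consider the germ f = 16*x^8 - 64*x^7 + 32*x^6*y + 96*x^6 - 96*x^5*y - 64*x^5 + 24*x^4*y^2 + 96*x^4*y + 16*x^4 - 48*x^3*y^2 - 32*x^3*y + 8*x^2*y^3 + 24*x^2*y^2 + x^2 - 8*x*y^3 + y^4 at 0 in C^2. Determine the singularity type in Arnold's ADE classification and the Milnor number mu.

Type A_{3}, Milnor number mu = 3.

The Hessian of f at 0 has rank 1. Corank 1: A-series; mu = 3 gives A_3.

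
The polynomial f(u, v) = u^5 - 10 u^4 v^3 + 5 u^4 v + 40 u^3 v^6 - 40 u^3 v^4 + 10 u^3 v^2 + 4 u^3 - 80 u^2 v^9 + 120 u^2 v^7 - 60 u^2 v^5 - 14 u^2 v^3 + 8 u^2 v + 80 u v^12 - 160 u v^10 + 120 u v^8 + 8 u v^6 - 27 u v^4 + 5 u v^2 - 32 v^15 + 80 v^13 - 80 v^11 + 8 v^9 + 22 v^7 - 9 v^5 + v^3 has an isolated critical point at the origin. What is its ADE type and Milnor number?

Type D_{6}, Milnor number mu = 6.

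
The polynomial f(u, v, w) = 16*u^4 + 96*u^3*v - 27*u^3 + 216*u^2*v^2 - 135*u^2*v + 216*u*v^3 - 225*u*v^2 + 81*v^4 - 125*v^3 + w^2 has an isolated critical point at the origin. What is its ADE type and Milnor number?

Type E6, Milnor number mu = 6.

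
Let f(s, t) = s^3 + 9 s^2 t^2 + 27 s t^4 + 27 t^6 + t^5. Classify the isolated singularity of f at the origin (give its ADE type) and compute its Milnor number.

Type E8, Milnor number mu = 8.

The Hessian of f at 0 is [[0, 0], [0, 0]] with rank 0, so corank 2. A Groebner basis of the Jacobian ideal J(f) in C{s,t} is {t^4, s^3, s^2/6 + s*t^2}; counting standard monomials gives mu = 8. Corank 2; j^3 = s^3 is a perfect cube, so E-series; the 5-jet and mu = 8 give E_8.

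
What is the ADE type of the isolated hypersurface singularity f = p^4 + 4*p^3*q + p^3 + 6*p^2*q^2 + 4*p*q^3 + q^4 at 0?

The Hessian of f at 0 has rank 0. Corank 2; j^3 = p^3 is a perfect cube, so E-series; the 4-jet and mu = 6 give E_6.

E_6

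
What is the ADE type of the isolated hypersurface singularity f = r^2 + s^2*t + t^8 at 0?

D_9

The Hessian of f at 0 is [[0, 0, 0], [0, 0, 0], [0, 0, 2]] with rank 1, so corank 2. A Groebner basis of the Jacobian ideal J(f) in C{s,t,r} is {s^2/8 + t^7, s^3, s*t, r}; counting standard monomials gives mu = 9. Corank 2; j^3 = s^2*t has shape L^2 M (L != M), so D-series; mu = 9 gives D_9.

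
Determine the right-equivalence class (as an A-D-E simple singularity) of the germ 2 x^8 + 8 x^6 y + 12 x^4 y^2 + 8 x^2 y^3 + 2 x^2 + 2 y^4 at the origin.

A3

The Hessian of f at 0 is [[4, 0], [0, 0]] with rank 1, so corank 1. A Groebner basis of the Jacobian ideal J(f) in C{x,y} is {y^3, x}; counting standard monomials gives mu = 3. Corank 1: A-series; mu = 3 gives A_3.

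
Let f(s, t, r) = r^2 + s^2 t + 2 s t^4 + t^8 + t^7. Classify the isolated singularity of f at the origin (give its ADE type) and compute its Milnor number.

The Hessian of f at 0 has rank 1. Corank 2; j^3 = s^2*t has shape L^2 M (L != M), so D-series; mu = 9 gives D_9.

Type D_{9}, Milnor number mu = 9.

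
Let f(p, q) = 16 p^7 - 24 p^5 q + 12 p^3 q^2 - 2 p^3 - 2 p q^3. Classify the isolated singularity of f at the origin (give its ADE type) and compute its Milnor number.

The Hessian of f at 0 has rank 0. Corank 2; j^3 = -2*p^3 is a perfect cube, so E-series; the 4-jet and mu = 7 give E_7.

Type E_{7}, Milnor number mu = 7.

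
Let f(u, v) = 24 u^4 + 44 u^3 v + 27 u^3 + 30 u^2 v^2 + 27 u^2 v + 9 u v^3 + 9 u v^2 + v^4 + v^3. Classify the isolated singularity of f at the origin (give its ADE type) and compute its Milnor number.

The Hessian of f at 0 has rank 0. Corank 2; j^3 = (3*u + v)^3 is a perfect cube, so E-series; the 4-jet and mu = 7 give E_7.

Type E7, Milnor number mu = 7.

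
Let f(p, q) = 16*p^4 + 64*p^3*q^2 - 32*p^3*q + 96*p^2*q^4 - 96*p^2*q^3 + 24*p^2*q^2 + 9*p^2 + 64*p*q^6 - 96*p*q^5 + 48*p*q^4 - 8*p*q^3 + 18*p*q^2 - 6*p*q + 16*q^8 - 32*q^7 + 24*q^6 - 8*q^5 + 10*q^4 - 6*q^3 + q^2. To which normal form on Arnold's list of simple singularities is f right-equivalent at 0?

The Hessian of f at 0 has rank 1. Corank 1: A-series; mu = 3 gives A_3.

A_3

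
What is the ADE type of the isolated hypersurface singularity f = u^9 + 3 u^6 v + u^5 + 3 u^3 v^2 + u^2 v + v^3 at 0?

D_{4}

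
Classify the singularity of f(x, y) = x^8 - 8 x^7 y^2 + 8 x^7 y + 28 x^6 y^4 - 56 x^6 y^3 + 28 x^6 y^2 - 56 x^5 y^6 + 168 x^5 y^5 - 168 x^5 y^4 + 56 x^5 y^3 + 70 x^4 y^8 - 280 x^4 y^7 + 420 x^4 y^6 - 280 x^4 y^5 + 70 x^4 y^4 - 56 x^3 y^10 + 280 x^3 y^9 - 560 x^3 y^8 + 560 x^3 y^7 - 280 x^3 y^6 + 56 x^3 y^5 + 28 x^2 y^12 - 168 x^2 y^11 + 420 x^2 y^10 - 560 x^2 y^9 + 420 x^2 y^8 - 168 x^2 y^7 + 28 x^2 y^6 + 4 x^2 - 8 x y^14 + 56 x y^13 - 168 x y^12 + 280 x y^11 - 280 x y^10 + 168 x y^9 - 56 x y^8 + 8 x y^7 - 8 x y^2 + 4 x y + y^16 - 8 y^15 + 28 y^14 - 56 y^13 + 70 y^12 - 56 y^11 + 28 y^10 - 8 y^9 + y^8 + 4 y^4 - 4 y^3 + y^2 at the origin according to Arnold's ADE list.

A_{7}

The Hessian of f at 0 is [[8, 4], [4, 2]] with rank 1, so corank 1. A Groebner basis of the Jacobian ideal J(f) in C{x,y} is {x^4 - 3*x^3/2 - 7*x^2*y/4 - 11*x^2/16 - 7*x*y/16 - 3*x/64 - 3*y/128, x^3*y + 3*x^3/2 + 3*x^2*y/2 + x^2/2 + 5*x*y/16 + x/32 + y/64, -x + y^2 - y/2}; counting standard monomials gives mu = 7. Corank 1: A-series; mu = 7 gives A_7.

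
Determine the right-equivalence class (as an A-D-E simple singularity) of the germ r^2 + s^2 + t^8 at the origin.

The Hessian of f at 0 is [[2, 0, 0], [0, 0, 0], [0, 0, 2]] with rank 2, so corank 1. A Groebner basis of the Jacobian ideal J(f) in C{s,t,r} is {t^7, s, r}; counting standard monomials gives mu = 7. Corank 1: A-series; mu = 7 gives A_7.

A_{7}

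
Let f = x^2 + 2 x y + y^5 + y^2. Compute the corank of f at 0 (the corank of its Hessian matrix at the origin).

1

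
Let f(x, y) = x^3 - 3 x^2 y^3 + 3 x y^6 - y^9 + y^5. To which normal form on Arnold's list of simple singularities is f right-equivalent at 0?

The Hessian of f at 0 is [[0, 0], [0, 0]] with rank 0, so corank 2. A Groebner basis of the Jacobian ideal J(f) in C{x,y} is {-x^2/2 + x*y^3, y^4, x^3, x^2*y}; counting standard monomials gives mu = 8. Corank 2; j^3 = x^3 is a perfect cube, so E-series; the 5-jet and mu = 8 give E_8.

E8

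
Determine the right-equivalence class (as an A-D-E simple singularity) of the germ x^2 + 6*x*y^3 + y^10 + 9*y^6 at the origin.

A_{9}

The Hessian of f at 0 is [[2, 0], [0, 0]] with rank 1, so corank 1. A Groebner basis of the Jacobian ideal J(f) in C{x,y} is {x^3, x/3 + y^3}; counting standard monomials gives mu = 9. Corank 1: A-series; mu = 9 gives A_9.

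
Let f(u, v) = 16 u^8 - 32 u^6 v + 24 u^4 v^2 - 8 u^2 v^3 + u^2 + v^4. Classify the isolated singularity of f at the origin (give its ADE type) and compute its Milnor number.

Type A_{3}, Milnor number mu = 3.

The Hessian of f at 0 is [[2, 0], [0, 0]] with rank 1, so corank 1. A Groebner basis of the Jacobian ideal J(f) in C{u,v} is {v^3, u}; counting standard monomials gives mu = 3. Corank 1: A-series; mu = 3 gives A_3.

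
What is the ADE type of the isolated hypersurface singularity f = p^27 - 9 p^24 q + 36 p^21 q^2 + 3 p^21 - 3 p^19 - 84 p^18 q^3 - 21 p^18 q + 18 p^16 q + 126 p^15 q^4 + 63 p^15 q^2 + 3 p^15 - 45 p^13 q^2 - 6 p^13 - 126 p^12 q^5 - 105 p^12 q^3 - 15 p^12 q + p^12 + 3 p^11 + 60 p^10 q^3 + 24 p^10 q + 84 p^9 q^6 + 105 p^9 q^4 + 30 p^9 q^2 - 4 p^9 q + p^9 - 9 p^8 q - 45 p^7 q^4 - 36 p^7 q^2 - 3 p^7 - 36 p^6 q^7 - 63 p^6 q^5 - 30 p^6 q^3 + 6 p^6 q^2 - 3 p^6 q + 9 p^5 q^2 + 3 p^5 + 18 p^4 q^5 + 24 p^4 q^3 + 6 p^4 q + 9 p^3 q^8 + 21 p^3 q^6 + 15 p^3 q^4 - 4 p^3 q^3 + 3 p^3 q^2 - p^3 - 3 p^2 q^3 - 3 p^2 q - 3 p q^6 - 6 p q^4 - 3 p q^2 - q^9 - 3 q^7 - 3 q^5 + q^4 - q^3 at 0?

The Hessian of f at 0 is [[0, 0], [0, 0]] with rank 0, so corank 2. A Groebner basis of the Jacobian ideal J(f) in C{p,q} is {q^3, p^2 + 2*p*q + q^2}; counting standard monomials gives mu = 6. Corank 2; j^3 = -(p + q)^3 is a perfect cube, so E-series; the 4-jet and mu = 6 give E_6.

E_6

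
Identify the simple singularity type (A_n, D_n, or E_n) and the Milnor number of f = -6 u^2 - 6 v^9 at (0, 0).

The Hessian of f at 0 is [[-12, 0], [0, 0]] with rank 1, so corank 1. A Groebner basis of the Jacobian ideal J(f) in C{u,v} is {v^8, u}; counting standard monomials gives mu = 8. Corank 1: A-series; mu = 8 gives A_8.

Type A_{8}, Milnor number mu = 8.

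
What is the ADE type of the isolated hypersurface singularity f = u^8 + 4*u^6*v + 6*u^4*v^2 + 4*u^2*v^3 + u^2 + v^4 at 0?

A_{3}

The Hessian of f at 0 has rank 1. Corank 1: A-series; mu = 3 gives A_3.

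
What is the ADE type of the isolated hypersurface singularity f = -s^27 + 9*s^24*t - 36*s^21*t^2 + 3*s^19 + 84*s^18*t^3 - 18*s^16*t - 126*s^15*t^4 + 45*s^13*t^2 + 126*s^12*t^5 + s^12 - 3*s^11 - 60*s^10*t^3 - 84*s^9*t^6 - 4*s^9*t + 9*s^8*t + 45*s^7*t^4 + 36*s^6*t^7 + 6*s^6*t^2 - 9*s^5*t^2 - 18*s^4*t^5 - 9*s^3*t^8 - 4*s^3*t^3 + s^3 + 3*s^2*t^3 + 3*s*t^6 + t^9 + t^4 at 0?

E_6

The Hessian of f at 0 is [[0, 0], [0, 0]] with rank 0, so corank 2. A Groebner basis of the Jacobian ideal J(f) in C{s,t} is {t^3, s^2}; counting standard monomials gives mu = 6. Corank 2; j^3 = s^3 is a perfect cube, so E-series; the 4-jet and mu = 6 give E_6.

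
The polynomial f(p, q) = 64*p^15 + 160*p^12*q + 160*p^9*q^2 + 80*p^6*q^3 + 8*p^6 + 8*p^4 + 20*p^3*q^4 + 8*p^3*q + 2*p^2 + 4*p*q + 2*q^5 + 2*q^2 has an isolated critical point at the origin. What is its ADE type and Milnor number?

Type A_{4}, Milnor number mu = 4.

The Hessian of f at 0 has rank 1. Corank 1: A-series; mu = 4 gives A_4.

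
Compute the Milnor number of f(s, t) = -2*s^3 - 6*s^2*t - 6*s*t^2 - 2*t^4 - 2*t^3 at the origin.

The Hessian of f at 0 has rank 0. Corank 2; j^3 = -2*(s + t)^3 is a perfect cube, so E-series; the 4-jet and mu = 6 give E_6.

6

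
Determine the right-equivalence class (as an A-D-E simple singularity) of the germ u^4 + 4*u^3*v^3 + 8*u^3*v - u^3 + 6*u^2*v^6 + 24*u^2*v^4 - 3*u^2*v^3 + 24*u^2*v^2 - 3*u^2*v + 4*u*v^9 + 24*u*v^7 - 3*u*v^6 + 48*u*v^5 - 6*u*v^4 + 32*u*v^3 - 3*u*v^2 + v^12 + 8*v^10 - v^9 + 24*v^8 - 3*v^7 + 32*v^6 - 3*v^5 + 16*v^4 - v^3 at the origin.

E_6

The Hessian of f at 0 is [[0, 0], [0, 0]] with rank 0, so corank 2. A Groebner basis of the Jacobian ideal J(f) in C{u,v} is {v^4, u*v^2 + 4*v^3/3, u^2 + 2*u*v + v^2}; counting standard monomials gives mu = 6. Corank 2; j^3 = -(u + v)^3 is a perfect cube, so E-series; the 4-jet and mu = 6 give E_6.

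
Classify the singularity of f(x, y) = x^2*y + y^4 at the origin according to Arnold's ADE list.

D5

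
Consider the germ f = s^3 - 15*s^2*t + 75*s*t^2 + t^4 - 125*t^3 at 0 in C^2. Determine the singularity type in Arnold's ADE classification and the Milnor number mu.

Type E6, Milnor number mu = 6.

The Hessian of f at 0 is [[0, 0], [0, 0]] with rank 0, so corank 2. A Groebner basis of the Jacobian ideal J(f) in C{s,t} is {t^3, s^2 - 10*s*t + 25*t^2}; counting standard monomials gives mu = 6. Corank 2; j^3 = (s - 5*t)^3 is a perfect cube, so E-series; the 4-jet and mu = 6 give E_6.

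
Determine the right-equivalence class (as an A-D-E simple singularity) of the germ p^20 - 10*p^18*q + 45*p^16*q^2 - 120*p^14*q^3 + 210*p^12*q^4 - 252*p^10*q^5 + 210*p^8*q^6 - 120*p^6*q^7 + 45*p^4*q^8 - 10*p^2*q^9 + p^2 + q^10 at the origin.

A9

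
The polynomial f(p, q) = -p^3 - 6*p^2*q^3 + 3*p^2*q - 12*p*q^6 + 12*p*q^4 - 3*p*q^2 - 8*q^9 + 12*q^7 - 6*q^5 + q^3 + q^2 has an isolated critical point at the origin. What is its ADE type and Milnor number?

Type A_2, Milnor number mu = 2.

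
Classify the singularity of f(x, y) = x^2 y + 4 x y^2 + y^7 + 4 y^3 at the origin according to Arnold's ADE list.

D_8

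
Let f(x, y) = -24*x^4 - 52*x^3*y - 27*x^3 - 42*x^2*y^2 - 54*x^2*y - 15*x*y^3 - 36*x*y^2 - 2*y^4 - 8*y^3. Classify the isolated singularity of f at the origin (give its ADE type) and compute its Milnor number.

Type E7, Milnor number mu = 7.

The Hessian of f at 0 is [[0, 0], [0, 0]] with rank 0, so corank 2. A Groebner basis of the Jacobian ideal J(f) in C{x,y} is {19683*x^2/4 + 6561*x*y + y^4 - 27*y^3/4 + 2187*y^2, x^3 + 189*x^2/2 + 126*x*y + y^3/6 + 42*y^2, x^2*y - 405*x^2/4 - 135*x*y - 11*y^3/36 - 45*y^2, 81*x^2 + x*y^2 + 108*x*y + 5*y^3/9 + 36*y^2}; counting standard monomials gives mu = 7. Corank 2; j^3 = -(3*x + 2*y)^3 is a perfect cube, so E-series; the 4-jet and mu = 7 give E_7.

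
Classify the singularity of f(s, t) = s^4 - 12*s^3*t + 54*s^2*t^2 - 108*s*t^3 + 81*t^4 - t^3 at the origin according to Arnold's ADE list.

The Hessian of f at 0 has rank 0. Corank 2; j^3 = -t^3 is a perfect cube, so E-series; the 4-jet and mu = 6 give E_6.

E_{6}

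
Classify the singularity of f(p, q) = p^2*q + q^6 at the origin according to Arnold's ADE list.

D_{7}

The Hessian of f at 0 has rank 0. Corank 2; j^3 = p^2*q has shape L^2 M (L != M), so D-series; mu = 7 gives D_7.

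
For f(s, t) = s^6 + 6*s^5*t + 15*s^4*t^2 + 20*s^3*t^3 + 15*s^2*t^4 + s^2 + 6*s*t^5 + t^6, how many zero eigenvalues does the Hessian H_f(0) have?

1

Hessian at 0 has rank 1.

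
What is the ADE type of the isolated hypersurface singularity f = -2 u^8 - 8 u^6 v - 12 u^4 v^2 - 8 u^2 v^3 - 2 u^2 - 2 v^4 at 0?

The Hessian of f at 0 has rank 1. Corank 1: A-series; mu = 3 gives A_3.

A_3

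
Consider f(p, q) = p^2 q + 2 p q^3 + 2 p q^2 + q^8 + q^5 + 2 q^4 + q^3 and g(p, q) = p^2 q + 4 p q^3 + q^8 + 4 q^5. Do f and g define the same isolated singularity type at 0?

The Hessian of f at 0 has rank 0. Corank 2; j^3 = q*(p + q)^2 has shape L^2 M (L != M), so D-series; mu = 9 gives D_9. The Hessian of g at 0 has rank 0. Corank 2; j^3 = p^2*q has shape L^2 M (L != M), so D-series; mu = 9 gives D_9. Both have type D_9, hence right-equivalent.

Yes.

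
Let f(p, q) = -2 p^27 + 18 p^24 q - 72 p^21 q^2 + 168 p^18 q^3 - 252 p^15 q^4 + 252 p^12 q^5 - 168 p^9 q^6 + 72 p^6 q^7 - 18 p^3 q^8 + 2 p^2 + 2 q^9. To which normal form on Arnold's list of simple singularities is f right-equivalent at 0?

A_{8}

The Hessian of f at 0 is [[4, 0], [0, 0]] with rank 1, so corank 1. A Groebner basis of the Jacobian ideal J(f) in C{p,q} is {q^8, p}; counting standard monomials gives mu = 8. Corank 1: A-series; mu = 8 gives A_8.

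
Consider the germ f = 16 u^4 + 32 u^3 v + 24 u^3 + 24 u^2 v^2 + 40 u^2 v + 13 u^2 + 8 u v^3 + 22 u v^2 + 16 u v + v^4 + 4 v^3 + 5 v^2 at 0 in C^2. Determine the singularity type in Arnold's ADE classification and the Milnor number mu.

Type A_{1}, Milnor number mu = 1.

The Hessian of f at 0 has rank 2. Corank 0: nondegenerate Morse point, so A_1.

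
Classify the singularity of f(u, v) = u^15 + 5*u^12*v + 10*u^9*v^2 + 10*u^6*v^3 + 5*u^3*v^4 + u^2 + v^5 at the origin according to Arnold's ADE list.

A_4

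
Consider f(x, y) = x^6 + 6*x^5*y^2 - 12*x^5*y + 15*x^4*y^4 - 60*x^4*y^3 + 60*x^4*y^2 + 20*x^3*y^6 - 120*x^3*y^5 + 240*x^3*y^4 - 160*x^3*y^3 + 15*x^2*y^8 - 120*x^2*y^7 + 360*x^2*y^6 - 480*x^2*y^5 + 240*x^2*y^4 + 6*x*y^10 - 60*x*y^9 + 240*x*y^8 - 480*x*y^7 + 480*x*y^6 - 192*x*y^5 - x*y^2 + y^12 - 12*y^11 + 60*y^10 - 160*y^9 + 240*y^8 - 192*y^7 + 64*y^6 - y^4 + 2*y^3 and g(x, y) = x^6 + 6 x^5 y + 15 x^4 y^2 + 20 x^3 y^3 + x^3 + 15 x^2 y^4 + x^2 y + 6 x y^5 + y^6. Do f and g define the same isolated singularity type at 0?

The Hessian of f at 0 has rank 0. Corank 2; j^3 = -y^2*(x - 2*y) has shape L^2 M (L != M), so D-series; mu = 7 gives D_7. The Hessian of g at 0 has rank 0. Corank 2; j^3 = x^2*(x + y) has shape L^2 M (L != M), so D-series; mu = 7 gives D_7. Both have type D_7, hence right-equivalent.

Yes.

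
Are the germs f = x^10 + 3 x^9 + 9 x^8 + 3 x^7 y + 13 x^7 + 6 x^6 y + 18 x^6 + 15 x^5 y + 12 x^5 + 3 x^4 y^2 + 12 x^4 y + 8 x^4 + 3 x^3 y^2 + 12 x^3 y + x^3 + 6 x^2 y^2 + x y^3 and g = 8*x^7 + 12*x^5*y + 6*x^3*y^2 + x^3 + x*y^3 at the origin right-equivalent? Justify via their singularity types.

The Hessian of f at 0 is [[0, 0], [0, 0]] with rank 0, so corank 2. A Groebner basis of the Jacobian ideal J(f) in C{x,y} is {3*x^2/4 + y^4 + y^3/4, x^3, x^2*y - x^2/4 - y^3/12, x^2 + x*y^2 + y^3/3}; counting standard monomials gives mu = 7. Corank 2; j^3 = x^3 is a perfect cube, so E-series; the 4-jet and mu = 7 give E_7. The Hessian of g at 0 is [[0, 0], [0, 0]] with rank 0, so corank 2. A Groebner basis of the Jacobian ideal J(g) in C{x,y} is {x^3, x*y^2, 3*x^2 + y^3}; counting standard monomials gives mu = 7. Corank 2; j^3 = x^3 is a perfect cube, so E-series; the 4-jet and mu = 7 give E_7. Both have type E_7, hence right-equivalent.

Yes.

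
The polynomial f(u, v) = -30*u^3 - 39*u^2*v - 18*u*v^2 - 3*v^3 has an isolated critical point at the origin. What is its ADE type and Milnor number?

The Hessian of f at 0 is [[0, 0], [0, 0]] with rank 0, so corank 2. A Groebner basis of the Jacobian ideal J(f) in C{u,v} is {v^3, u^2 - 3*v^2/11, u*v + 6*v^2/11}; counting standard monomials gives mu = 4. Corank 2; j^3 = -3*(2*u + v)*(5*u^2 + 4*u*v + v^2) splits into three distinct lines over C (the quadratic factor has nonzero discriminant), so D_4.

Type D_{4}, Milnor number mu = 4.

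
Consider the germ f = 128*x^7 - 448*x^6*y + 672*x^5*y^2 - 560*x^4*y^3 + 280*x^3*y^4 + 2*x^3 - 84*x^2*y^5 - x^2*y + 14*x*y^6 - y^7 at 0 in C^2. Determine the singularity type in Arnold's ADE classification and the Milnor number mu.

The Hessian of f at 0 is [[0, 0], [0, 0]] with rank 0, so corank 2. A Groebner basis of the Jacobian ideal J(f) in C{x,y} is {x*y/14 + y^6, x*y^2, x^2 - x*y/2}; counting standard monomials gives mu = 8. Corank 2; j^3 = x^2*(2*x - y) has shape L^2 M (L != M), so D-series; mu = 8 gives D_8.

Type D_{8}, Milnor number mu = 8.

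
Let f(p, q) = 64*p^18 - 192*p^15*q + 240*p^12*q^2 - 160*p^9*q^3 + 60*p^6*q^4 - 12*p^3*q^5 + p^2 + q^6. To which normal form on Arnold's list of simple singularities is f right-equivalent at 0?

The Hessian of f at 0 is [[2, 0], [0, 0]] with rank 1, so corank 1. A Groebner basis of the Jacobian ideal J(f) in C{p,q} is {q^5, p}; counting standard monomials gives mu = 5. Corank 1: A-series; mu = 5 gives A_5.

A_5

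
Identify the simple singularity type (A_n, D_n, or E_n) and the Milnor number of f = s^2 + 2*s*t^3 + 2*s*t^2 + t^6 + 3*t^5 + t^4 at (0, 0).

Type A_4, Milnor number mu = 4.

The Hessian of f at 0 is [[2, 0], [0, 0]] with rank 1, so corank 1. A Groebner basis of the Jacobian ideal J(f) in C{s,t} is {s + t^3 + t^2, s^2, s*t - s - t^2}; counting standard monomials gives mu = 4. Corank 1: A-series; mu = 4 gives A_4.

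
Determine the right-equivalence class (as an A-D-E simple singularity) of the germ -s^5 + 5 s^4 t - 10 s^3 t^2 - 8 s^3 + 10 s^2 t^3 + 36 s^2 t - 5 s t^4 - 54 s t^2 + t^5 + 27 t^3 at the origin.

E_8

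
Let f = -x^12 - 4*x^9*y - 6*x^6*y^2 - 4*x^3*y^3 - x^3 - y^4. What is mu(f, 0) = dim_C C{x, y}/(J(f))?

6

The Hessian of f at 0 has rank 0. Corank 2; j^3 = -x^3 is a perfect cube, so E-series; the 4-jet and mu = 6 give E_6.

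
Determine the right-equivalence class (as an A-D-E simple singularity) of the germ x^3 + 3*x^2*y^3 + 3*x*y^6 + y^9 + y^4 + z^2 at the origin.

E_{6}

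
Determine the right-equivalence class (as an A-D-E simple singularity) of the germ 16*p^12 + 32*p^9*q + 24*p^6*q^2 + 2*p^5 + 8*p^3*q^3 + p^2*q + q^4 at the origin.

D_{5}

The Hessian of f at 0 is [[0, 0], [0, 0]] with rank 0, so corank 2. A Groebner basis of the Jacobian ideal J(f) in C{p,q} is {p^3, p^2/4 + q^3, p*q}; counting standard monomials gives mu = 5. Corank 2; j^3 = p^2*q has shape L^2 M (L != M), so D-series; mu = 5 gives D_5.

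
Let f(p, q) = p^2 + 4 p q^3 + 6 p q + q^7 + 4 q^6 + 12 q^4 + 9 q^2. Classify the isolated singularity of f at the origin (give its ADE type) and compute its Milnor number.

Type A_{6}, Milnor number mu = 6.

The Hessian of f at 0 has rank 1. Corank 1: A-series; mu = 6 gives A_6.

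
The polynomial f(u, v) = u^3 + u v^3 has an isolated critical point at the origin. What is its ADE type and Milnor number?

Type E_{7}, Milnor number mu = 7.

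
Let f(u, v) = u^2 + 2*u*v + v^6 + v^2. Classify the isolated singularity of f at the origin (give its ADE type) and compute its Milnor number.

The Hessian of f at 0 has rank 1. Corank 1: A-series; mu = 5 gives A_5.

Type A5, Milnor number mu = 5.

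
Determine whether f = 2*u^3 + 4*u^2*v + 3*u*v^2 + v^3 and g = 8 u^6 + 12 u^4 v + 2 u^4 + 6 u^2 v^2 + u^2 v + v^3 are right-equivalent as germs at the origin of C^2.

Yes.

The Hessian of f at 0 has rank 0. Corank 2; j^3 = (u + v)*(2*u^2 + 2*u*v + v^2) splits into three distinct lines over C (the quadratic factor has nonzero discriminant), so D_4. The Hessian of g at 0 has rank 0. Corank 2; j^3 = v*(u^2 + v^2) splits into three distinct lines over C (the quadratic factor has nonzero discriminant), so D_4. Both have type D_4, hence right-equivalent.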